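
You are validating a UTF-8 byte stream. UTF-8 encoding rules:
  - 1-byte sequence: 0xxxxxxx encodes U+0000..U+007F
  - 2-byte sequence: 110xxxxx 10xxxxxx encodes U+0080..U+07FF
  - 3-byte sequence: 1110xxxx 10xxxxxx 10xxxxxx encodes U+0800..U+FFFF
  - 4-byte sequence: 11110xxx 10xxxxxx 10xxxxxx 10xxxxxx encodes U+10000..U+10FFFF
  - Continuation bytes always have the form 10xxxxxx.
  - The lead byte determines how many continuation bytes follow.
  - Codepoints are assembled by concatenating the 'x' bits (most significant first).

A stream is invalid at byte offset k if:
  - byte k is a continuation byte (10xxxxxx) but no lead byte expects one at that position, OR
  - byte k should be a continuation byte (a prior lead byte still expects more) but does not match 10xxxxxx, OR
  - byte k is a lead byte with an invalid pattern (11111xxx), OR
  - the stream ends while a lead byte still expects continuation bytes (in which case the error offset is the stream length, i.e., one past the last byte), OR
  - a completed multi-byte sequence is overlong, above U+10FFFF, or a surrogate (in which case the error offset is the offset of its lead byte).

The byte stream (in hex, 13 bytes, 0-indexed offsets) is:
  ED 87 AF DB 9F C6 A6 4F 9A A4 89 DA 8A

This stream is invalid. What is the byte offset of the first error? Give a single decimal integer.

Byte[0]=ED: 3-byte lead, need 2 cont bytes. acc=0xD
Byte[1]=87: continuation. acc=(acc<<6)|0x07=0x347
Byte[2]=AF: continuation. acc=(acc<<6)|0x2F=0xD1EF
Completed: cp=U+D1EF (starts at byte 0)
Byte[3]=DB: 2-byte lead, need 1 cont bytes. acc=0x1B
Byte[4]=9F: continuation. acc=(acc<<6)|0x1F=0x6DF
Completed: cp=U+06DF (starts at byte 3)
Byte[5]=C6: 2-byte lead, need 1 cont bytes. acc=0x6
Byte[6]=A6: continuation. acc=(acc<<6)|0x26=0x1A6
Completed: cp=U+01A6 (starts at byte 5)
Byte[7]=4F: 1-byte ASCII. cp=U+004F
Byte[8]=9A: INVALID lead byte (not 0xxx/110x/1110/11110)

Answer: 8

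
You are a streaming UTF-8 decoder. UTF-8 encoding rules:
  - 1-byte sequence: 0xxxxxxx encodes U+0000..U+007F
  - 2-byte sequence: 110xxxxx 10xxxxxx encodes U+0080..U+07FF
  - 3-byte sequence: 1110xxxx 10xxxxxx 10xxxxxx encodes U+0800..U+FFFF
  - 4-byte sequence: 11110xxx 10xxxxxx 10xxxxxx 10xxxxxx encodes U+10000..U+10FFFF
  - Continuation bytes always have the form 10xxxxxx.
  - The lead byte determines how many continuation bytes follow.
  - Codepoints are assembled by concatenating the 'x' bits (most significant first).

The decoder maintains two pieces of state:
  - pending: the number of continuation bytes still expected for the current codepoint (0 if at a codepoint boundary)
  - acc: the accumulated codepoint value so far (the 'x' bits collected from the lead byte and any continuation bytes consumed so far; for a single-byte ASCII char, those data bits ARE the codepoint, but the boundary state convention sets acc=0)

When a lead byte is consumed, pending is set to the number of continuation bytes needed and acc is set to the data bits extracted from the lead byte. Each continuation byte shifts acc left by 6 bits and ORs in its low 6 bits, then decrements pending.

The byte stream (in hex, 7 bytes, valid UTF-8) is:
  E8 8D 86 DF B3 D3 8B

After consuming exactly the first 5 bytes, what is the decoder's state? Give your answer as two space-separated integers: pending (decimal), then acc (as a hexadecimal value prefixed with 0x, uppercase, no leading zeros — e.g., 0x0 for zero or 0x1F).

Byte[0]=E8: 3-byte lead. pending=2, acc=0x8
Byte[1]=8D: continuation. acc=(acc<<6)|0x0D=0x20D, pending=1
Byte[2]=86: continuation. acc=(acc<<6)|0x06=0x8346, pending=0
Byte[3]=DF: 2-byte lead. pending=1, acc=0x1F
Byte[4]=B3: continuation. acc=(acc<<6)|0x33=0x7F3, pending=0

Answer: 0 0x7F3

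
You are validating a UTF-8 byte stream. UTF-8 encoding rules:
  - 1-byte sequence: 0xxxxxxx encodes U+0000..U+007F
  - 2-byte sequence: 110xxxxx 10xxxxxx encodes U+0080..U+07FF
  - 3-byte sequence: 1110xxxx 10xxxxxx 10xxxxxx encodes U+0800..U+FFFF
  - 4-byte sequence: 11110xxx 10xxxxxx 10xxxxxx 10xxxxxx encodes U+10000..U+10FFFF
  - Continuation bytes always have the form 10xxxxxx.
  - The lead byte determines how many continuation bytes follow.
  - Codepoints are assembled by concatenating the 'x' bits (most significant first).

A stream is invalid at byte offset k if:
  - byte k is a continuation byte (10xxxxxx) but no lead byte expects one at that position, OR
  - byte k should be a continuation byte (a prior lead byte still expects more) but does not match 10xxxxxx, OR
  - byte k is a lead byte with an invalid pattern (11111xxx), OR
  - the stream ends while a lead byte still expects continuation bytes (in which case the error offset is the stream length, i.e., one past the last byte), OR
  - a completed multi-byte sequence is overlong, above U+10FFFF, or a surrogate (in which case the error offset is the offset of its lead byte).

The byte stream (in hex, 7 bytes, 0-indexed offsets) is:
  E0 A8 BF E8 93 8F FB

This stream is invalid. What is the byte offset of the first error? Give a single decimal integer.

Byte[0]=E0: 3-byte lead, need 2 cont bytes. acc=0x0
Byte[1]=A8: continuation. acc=(acc<<6)|0x28=0x28
Byte[2]=BF: continuation. acc=(acc<<6)|0x3F=0xA3F
Completed: cp=U+0A3F (starts at byte 0)
Byte[3]=E8: 3-byte lead, need 2 cont bytes. acc=0x8
Byte[4]=93: continuation. acc=(acc<<6)|0x13=0x213
Byte[5]=8F: continuation. acc=(acc<<6)|0x0F=0x84CF
Completed: cp=U+84CF (starts at byte 3)
Byte[6]=FB: INVALID lead byte (not 0xxx/110x/1110/11110)

Answer: 6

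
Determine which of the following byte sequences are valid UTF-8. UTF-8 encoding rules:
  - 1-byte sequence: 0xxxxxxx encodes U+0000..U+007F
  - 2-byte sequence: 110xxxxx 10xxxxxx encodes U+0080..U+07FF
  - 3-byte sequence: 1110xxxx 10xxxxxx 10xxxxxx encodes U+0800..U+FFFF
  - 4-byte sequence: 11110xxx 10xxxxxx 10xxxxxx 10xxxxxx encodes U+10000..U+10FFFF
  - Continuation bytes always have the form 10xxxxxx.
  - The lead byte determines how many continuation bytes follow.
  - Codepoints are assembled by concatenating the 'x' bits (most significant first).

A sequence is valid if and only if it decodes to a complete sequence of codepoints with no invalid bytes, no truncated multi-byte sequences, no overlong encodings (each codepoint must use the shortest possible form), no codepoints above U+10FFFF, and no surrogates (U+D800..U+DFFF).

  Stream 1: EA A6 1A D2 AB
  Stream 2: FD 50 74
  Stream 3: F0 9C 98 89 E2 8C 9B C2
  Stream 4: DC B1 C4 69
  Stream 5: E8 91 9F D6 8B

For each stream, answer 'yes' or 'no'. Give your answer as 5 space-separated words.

Stream 1: error at byte offset 2. INVALID
Stream 2: error at byte offset 0. INVALID
Stream 3: error at byte offset 8. INVALID
Stream 4: error at byte offset 3. INVALID
Stream 5: decodes cleanly. VALID

Answer: no no no no yes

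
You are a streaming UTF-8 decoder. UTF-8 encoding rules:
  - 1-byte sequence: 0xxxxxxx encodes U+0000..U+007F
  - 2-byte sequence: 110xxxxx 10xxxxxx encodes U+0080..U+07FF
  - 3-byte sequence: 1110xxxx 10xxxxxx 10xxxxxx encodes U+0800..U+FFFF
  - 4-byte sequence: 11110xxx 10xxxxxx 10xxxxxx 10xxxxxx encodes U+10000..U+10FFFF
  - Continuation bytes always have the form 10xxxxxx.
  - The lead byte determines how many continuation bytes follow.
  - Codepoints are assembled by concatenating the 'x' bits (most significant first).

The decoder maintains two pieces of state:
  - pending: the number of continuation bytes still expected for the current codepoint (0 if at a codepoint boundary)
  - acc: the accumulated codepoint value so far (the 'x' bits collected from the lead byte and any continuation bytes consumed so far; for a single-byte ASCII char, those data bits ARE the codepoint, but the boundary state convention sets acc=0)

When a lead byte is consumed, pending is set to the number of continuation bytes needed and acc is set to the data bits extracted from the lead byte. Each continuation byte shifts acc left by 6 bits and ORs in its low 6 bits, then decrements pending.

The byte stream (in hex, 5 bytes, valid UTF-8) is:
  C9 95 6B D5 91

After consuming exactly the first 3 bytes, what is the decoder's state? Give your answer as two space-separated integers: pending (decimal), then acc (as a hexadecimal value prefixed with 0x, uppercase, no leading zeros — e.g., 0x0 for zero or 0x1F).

Byte[0]=C9: 2-byte lead. pending=1, acc=0x9
Byte[1]=95: continuation. acc=(acc<<6)|0x15=0x255, pending=0
Byte[2]=6B: 1-byte. pending=0, acc=0x0

Answer: 0 0x0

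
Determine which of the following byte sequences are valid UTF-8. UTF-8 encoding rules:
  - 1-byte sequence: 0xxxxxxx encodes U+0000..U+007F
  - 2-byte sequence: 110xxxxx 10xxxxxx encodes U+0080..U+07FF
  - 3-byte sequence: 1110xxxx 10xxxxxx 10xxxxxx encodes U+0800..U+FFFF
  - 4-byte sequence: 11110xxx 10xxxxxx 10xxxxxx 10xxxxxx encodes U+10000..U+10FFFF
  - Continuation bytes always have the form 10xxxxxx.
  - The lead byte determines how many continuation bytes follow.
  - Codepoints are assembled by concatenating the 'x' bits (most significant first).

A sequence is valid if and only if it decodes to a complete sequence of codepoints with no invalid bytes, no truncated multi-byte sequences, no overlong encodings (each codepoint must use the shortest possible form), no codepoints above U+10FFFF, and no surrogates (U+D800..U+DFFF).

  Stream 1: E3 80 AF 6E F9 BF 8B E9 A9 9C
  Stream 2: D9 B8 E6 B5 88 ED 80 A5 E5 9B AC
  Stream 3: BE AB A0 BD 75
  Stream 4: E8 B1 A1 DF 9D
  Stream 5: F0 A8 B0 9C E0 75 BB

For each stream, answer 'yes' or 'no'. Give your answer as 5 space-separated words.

Answer: no yes no yes no

Derivation:
Stream 1: error at byte offset 4. INVALID
Stream 2: decodes cleanly. VALID
Stream 3: error at byte offset 0. INVALID
Stream 4: decodes cleanly. VALID
Stream 5: error at byte offset 5. INVALID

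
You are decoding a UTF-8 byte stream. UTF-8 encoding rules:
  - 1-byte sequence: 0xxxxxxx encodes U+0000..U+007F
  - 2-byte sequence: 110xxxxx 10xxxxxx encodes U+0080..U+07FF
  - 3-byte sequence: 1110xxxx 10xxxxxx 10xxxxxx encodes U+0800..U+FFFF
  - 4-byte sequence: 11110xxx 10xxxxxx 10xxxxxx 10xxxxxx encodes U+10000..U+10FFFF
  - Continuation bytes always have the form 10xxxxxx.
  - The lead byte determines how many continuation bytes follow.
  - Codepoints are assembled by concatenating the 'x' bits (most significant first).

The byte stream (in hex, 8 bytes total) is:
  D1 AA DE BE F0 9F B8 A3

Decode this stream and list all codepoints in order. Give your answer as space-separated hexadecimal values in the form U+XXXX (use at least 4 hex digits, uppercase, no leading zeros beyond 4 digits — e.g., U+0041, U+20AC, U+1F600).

Byte[0]=D1: 2-byte lead, need 1 cont bytes. acc=0x11
Byte[1]=AA: continuation. acc=(acc<<6)|0x2A=0x46A
Completed: cp=U+046A (starts at byte 0)
Byte[2]=DE: 2-byte lead, need 1 cont bytes. acc=0x1E
Byte[3]=BE: continuation. acc=(acc<<6)|0x3E=0x7BE
Completed: cp=U+07BE (starts at byte 2)
Byte[4]=F0: 4-byte lead, need 3 cont bytes. acc=0x0
Byte[5]=9F: continuation. acc=(acc<<6)|0x1F=0x1F
Byte[6]=B8: continuation. acc=(acc<<6)|0x38=0x7F8
Byte[7]=A3: continuation. acc=(acc<<6)|0x23=0x1FE23
Completed: cp=U+1FE23 (starts at byte 4)

Answer: U+046A U+07BE U+1FE23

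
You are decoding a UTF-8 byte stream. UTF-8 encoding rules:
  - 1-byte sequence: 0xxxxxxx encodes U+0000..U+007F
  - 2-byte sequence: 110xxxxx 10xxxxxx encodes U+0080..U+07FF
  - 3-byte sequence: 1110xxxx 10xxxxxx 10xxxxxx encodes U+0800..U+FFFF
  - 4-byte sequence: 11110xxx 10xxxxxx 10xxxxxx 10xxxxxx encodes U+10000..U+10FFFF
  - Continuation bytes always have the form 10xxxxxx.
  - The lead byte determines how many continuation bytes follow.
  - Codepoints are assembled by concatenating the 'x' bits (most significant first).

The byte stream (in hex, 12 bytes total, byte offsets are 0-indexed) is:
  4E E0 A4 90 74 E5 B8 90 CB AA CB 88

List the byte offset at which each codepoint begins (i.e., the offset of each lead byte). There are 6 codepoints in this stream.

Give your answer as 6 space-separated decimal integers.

Byte[0]=4E: 1-byte ASCII. cp=U+004E
Byte[1]=E0: 3-byte lead, need 2 cont bytes. acc=0x0
Byte[2]=A4: continuation. acc=(acc<<6)|0x24=0x24
Byte[3]=90: continuation. acc=(acc<<6)|0x10=0x910
Completed: cp=U+0910 (starts at byte 1)
Byte[4]=74: 1-byte ASCII. cp=U+0074
Byte[5]=E5: 3-byte lead, need 2 cont bytes. acc=0x5
Byte[6]=B8: continuation. acc=(acc<<6)|0x38=0x178
Byte[7]=90: continuation. acc=(acc<<6)|0x10=0x5E10
Completed: cp=U+5E10 (starts at byte 5)
Byte[8]=CB: 2-byte lead, need 1 cont bytes. acc=0xB
Byte[9]=AA: continuation. acc=(acc<<6)|0x2A=0x2EA
Completed: cp=U+02EA (starts at byte 8)
Byte[10]=CB: 2-byte lead, need 1 cont bytes. acc=0xB
Byte[11]=88: continuation. acc=(acc<<6)|0x08=0x2C8
Completed: cp=U+02C8 (starts at byte 10)

Answer: 0 1 4 5 8 10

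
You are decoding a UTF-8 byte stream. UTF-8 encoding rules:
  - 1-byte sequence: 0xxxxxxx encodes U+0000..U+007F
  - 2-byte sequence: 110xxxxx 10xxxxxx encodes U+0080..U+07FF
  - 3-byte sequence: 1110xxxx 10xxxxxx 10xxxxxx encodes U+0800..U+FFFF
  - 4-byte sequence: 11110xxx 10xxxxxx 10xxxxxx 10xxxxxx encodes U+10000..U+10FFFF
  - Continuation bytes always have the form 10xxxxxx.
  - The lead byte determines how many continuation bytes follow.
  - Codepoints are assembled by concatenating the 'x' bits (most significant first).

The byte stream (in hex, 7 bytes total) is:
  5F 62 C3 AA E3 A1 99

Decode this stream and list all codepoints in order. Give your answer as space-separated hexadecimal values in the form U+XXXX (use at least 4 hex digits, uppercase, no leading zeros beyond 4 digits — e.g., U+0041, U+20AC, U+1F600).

Byte[0]=5F: 1-byte ASCII. cp=U+005F
Byte[1]=62: 1-byte ASCII. cp=U+0062
Byte[2]=C3: 2-byte lead, need 1 cont bytes. acc=0x3
Byte[3]=AA: continuation. acc=(acc<<6)|0x2A=0xEA
Completed: cp=U+00EA (starts at byte 2)
Byte[4]=E3: 3-byte lead, need 2 cont bytes. acc=0x3
Byte[5]=A1: continuation. acc=(acc<<6)|0x21=0xE1
Byte[6]=99: continuation. acc=(acc<<6)|0x19=0x3859
Completed: cp=U+3859 (starts at byte 4)

Answer: U+005F U+0062 U+00EA U+3859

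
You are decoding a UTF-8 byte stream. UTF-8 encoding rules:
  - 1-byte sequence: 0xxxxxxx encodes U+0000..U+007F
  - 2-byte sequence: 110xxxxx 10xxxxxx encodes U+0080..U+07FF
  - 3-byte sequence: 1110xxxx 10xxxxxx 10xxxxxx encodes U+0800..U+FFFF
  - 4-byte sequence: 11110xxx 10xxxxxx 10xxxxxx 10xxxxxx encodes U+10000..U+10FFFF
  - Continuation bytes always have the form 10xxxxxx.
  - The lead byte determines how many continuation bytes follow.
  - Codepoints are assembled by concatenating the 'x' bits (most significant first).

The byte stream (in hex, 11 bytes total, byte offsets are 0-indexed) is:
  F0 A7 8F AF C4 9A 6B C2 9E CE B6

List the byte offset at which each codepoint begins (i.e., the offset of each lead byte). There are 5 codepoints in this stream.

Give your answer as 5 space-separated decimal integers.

Answer: 0 4 6 7 9

Derivation:
Byte[0]=F0: 4-byte lead, need 3 cont bytes. acc=0x0
Byte[1]=A7: continuation. acc=(acc<<6)|0x27=0x27
Byte[2]=8F: continuation. acc=(acc<<6)|0x0F=0x9CF
Byte[3]=AF: continuation. acc=(acc<<6)|0x2F=0x273EF
Completed: cp=U+273EF (starts at byte 0)
Byte[4]=C4: 2-byte lead, need 1 cont bytes. acc=0x4
Byte[5]=9A: continuation. acc=(acc<<6)|0x1A=0x11A
Completed: cp=U+011A (starts at byte 4)
Byte[6]=6B: 1-byte ASCII. cp=U+006B
Byte[7]=C2: 2-byte lead, need 1 cont bytes. acc=0x2
Byte[8]=9E: continuation. acc=(acc<<6)|0x1E=0x9E
Completed: cp=U+009E (starts at byte 7)
Byte[9]=CE: 2-byte lead, need 1 cont bytes. acc=0xE
Byte[10]=B6: continuation. acc=(acc<<6)|0x36=0x3B6
Completed: cp=U+03B6 (starts at byte 9)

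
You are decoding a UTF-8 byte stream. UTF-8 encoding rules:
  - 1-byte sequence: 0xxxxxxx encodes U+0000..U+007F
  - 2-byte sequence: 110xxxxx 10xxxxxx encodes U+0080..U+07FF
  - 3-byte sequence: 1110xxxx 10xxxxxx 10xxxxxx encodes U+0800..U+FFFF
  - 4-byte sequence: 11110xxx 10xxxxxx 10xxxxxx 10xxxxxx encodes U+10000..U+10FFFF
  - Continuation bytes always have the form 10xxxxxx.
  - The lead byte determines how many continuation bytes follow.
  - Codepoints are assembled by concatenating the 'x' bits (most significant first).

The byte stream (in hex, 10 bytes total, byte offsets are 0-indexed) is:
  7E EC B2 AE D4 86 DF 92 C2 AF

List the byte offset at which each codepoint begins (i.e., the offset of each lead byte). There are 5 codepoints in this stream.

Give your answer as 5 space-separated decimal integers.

Byte[0]=7E: 1-byte ASCII. cp=U+007E
Byte[1]=EC: 3-byte lead, need 2 cont bytes. acc=0xC
Byte[2]=B2: continuation. acc=(acc<<6)|0x32=0x332
Byte[3]=AE: continuation. acc=(acc<<6)|0x2E=0xCCAE
Completed: cp=U+CCAE (starts at byte 1)
Byte[4]=D4: 2-byte lead, need 1 cont bytes. acc=0x14
Byte[5]=86: continuation. acc=(acc<<6)|0x06=0x506
Completed: cp=U+0506 (starts at byte 4)
Byte[6]=DF: 2-byte lead, need 1 cont bytes. acc=0x1F
Byte[7]=92: continuation. acc=(acc<<6)|0x12=0x7D2
Completed: cp=U+07D2 (starts at byte 6)
Byte[8]=C2: 2-byte lead, need 1 cont bytes. acc=0x2
Byte[9]=AF: continuation. acc=(acc<<6)|0x2F=0xAF
Completed: cp=U+00AF (starts at byte 8)

Answer: 0 1 4 6 8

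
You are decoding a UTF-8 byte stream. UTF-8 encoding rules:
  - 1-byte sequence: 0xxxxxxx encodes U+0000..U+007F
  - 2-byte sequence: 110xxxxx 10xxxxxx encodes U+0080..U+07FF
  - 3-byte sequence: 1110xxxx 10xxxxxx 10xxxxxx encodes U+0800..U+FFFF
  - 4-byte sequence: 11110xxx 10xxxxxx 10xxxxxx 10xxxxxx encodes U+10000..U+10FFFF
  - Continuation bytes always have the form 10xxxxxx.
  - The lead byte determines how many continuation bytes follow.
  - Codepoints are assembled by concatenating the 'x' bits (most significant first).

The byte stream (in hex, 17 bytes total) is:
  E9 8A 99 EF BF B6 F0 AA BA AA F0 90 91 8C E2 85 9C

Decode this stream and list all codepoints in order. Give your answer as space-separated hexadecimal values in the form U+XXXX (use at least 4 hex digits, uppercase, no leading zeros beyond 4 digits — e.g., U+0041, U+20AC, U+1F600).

Answer: U+9299 U+FFF6 U+2AEAA U+1044C U+215C

Derivation:
Byte[0]=E9: 3-byte lead, need 2 cont bytes. acc=0x9
Byte[1]=8A: continuation. acc=(acc<<6)|0x0A=0x24A
Byte[2]=99: continuation. acc=(acc<<6)|0x19=0x9299
Completed: cp=U+9299 (starts at byte 0)
Byte[3]=EF: 3-byte lead, need 2 cont bytes. acc=0xF
Byte[4]=BF: continuation. acc=(acc<<6)|0x3F=0x3FF
Byte[5]=B6: continuation. acc=(acc<<6)|0x36=0xFFF6
Completed: cp=U+FFF6 (starts at byte 3)
Byte[6]=F0: 4-byte lead, need 3 cont bytes. acc=0x0
Byte[7]=AA: continuation. acc=(acc<<6)|0x2A=0x2A
Byte[8]=BA: continuation. acc=(acc<<6)|0x3A=0xABA
Byte[9]=AA: continuation. acc=(acc<<6)|0x2A=0x2AEAA
Completed: cp=U+2AEAA (starts at byte 6)
Byte[10]=F0: 4-byte lead, need 3 cont bytes. acc=0x0
Byte[11]=90: continuation. acc=(acc<<6)|0x10=0x10
Byte[12]=91: continuation. acc=(acc<<6)|0x11=0x411
Byte[13]=8C: continuation. acc=(acc<<6)|0x0C=0x1044C
Completed: cp=U+1044C (starts at byte 10)
Byte[14]=E2: 3-byte lead, need 2 cont bytes. acc=0x2
Byte[15]=85: continuation. acc=(acc<<6)|0x05=0x85
Byte[16]=9C: continuation. acc=(acc<<6)|0x1C=0x215C
Completed: cp=U+215C (starts at byte 14)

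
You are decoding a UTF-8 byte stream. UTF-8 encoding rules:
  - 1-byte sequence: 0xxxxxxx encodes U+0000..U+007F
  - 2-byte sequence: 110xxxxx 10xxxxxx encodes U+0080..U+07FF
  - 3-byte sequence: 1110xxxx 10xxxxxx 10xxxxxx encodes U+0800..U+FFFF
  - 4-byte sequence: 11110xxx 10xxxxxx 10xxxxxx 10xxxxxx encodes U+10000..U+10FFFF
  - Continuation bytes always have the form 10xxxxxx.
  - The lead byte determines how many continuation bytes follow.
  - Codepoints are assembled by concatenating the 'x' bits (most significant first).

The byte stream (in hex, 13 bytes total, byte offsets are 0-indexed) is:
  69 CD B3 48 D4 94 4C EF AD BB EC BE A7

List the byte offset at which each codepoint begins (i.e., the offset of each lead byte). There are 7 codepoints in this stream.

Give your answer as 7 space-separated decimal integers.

Answer: 0 1 3 4 6 7 10

Derivation:
Byte[0]=69: 1-byte ASCII. cp=U+0069
Byte[1]=CD: 2-byte lead, need 1 cont bytes. acc=0xD
Byte[2]=B3: continuation. acc=(acc<<6)|0x33=0x373
Completed: cp=U+0373 (starts at byte 1)
Byte[3]=48: 1-byte ASCII. cp=U+0048
Byte[4]=D4: 2-byte lead, need 1 cont bytes. acc=0x14
Byte[5]=94: continuation. acc=(acc<<6)|0x14=0x514
Completed: cp=U+0514 (starts at byte 4)
Byte[6]=4C: 1-byte ASCII. cp=U+004C
Byte[7]=EF: 3-byte lead, need 2 cont bytes. acc=0xF
Byte[8]=AD: continuation. acc=(acc<<6)|0x2D=0x3ED
Byte[9]=BB: continuation. acc=(acc<<6)|0x3B=0xFB7B
Completed: cp=U+FB7B (starts at byte 7)
Byte[10]=EC: 3-byte lead, need 2 cont bytes. acc=0xC
Byte[11]=BE: continuation. acc=(acc<<6)|0x3E=0x33E
Byte[12]=A7: continuation. acc=(acc<<6)|0x27=0xCFA7
Completed: cp=U+CFA7 (starts at byte 10)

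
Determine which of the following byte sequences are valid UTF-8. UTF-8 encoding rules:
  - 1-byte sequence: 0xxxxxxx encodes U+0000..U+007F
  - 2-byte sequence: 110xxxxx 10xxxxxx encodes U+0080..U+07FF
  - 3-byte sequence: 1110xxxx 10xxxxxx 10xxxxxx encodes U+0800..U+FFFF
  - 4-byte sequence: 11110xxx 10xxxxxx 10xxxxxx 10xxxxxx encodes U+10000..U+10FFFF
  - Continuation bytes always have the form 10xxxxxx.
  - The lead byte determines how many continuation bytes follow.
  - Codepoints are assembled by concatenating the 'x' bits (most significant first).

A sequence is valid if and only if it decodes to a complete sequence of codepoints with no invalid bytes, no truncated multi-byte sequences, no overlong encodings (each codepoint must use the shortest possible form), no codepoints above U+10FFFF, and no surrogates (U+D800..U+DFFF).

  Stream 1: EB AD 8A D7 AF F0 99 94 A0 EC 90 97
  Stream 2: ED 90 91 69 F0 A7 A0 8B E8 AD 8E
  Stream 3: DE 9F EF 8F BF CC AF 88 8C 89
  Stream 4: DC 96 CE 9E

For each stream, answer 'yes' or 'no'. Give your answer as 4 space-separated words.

Stream 1: decodes cleanly. VALID
Stream 2: decodes cleanly. VALID
Stream 3: error at byte offset 7. INVALID
Stream 4: decodes cleanly. VALID

Answer: yes yes no yes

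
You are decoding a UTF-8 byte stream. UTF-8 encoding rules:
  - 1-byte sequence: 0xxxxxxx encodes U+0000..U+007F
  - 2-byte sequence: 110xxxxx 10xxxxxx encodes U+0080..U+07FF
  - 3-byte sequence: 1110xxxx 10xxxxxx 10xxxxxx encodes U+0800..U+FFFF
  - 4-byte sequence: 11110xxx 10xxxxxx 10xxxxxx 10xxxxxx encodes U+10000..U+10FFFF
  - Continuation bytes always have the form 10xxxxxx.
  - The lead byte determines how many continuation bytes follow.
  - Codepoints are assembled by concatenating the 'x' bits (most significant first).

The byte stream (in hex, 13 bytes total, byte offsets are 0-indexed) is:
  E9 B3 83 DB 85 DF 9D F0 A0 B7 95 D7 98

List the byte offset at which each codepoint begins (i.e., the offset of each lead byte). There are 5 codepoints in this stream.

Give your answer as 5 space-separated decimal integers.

Byte[0]=E9: 3-byte lead, need 2 cont bytes. acc=0x9
Byte[1]=B3: continuation. acc=(acc<<6)|0x33=0x273
Byte[2]=83: continuation. acc=(acc<<6)|0x03=0x9CC3
Completed: cp=U+9CC3 (starts at byte 0)
Byte[3]=DB: 2-byte lead, need 1 cont bytes. acc=0x1B
Byte[4]=85: continuation. acc=(acc<<6)|0x05=0x6C5
Completed: cp=U+06C5 (starts at byte 3)
Byte[5]=DF: 2-byte lead, need 1 cont bytes. acc=0x1F
Byte[6]=9D: continuation. acc=(acc<<6)|0x1D=0x7DD
Completed: cp=U+07DD (starts at byte 5)
Byte[7]=F0: 4-byte lead, need 3 cont bytes. acc=0x0
Byte[8]=A0: continuation. acc=(acc<<6)|0x20=0x20
Byte[9]=B7: continuation. acc=(acc<<6)|0x37=0x837
Byte[10]=95: continuation. acc=(acc<<6)|0x15=0x20DD5
Completed: cp=U+20DD5 (starts at byte 7)
Byte[11]=D7: 2-byte lead, need 1 cont bytes. acc=0x17
Byte[12]=98: continuation. acc=(acc<<6)|0x18=0x5D8
Completed: cp=U+05D8 (starts at byte 11)

Answer: 0 3 5 7 11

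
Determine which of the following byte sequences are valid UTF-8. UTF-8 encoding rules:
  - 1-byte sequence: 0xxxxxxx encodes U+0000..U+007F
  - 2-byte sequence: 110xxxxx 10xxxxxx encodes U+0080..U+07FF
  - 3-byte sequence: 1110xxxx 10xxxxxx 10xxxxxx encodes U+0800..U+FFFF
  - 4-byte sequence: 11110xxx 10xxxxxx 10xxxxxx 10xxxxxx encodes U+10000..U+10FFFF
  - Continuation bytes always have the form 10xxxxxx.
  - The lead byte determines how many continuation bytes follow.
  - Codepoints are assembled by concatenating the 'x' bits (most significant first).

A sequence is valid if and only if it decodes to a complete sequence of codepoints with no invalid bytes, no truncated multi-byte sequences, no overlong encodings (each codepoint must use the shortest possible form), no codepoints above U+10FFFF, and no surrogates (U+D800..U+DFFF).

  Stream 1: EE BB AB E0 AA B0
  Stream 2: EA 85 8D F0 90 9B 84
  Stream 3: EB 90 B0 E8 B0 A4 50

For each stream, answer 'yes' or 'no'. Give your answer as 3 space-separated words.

Answer: yes yes yes

Derivation:
Stream 1: decodes cleanly. VALID
Stream 2: decodes cleanly. VALID
Stream 3: decodes cleanly. VALID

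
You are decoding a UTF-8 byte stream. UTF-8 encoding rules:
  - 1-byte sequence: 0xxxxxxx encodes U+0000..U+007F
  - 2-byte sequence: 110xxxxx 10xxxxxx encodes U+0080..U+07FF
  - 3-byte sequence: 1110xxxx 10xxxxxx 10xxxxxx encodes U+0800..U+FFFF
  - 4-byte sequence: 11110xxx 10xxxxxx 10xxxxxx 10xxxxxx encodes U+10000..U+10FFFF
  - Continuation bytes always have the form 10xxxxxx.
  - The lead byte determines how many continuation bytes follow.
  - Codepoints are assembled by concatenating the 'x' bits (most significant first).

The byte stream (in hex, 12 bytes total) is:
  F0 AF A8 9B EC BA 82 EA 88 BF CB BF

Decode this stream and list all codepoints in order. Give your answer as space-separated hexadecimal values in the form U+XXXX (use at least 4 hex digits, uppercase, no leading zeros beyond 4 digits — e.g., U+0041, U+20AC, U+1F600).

Byte[0]=F0: 4-byte lead, need 3 cont bytes. acc=0x0
Byte[1]=AF: continuation. acc=(acc<<6)|0x2F=0x2F
Byte[2]=A8: continuation. acc=(acc<<6)|0x28=0xBE8
Byte[3]=9B: continuation. acc=(acc<<6)|0x1B=0x2FA1B
Completed: cp=U+2FA1B (starts at byte 0)
Byte[4]=EC: 3-byte lead, need 2 cont bytes. acc=0xC
Byte[5]=BA: continuation. acc=(acc<<6)|0x3A=0x33A
Byte[6]=82: continuation. acc=(acc<<6)|0x02=0xCE82
Completed: cp=U+CE82 (starts at byte 4)
Byte[7]=EA: 3-byte lead, need 2 cont bytes. acc=0xA
Byte[8]=88: continuation. acc=(acc<<6)|0x08=0x288
Byte[9]=BF: continuation. acc=(acc<<6)|0x3F=0xA23F
Completed: cp=U+A23F (starts at byte 7)
Byte[10]=CB: 2-byte lead, need 1 cont bytes. acc=0xB
Byte[11]=BF: continuation. acc=(acc<<6)|0x3F=0x2FF
Completed: cp=U+02FF (starts at byte 10)

Answer: U+2FA1B U+CE82 U+A23F U+02FF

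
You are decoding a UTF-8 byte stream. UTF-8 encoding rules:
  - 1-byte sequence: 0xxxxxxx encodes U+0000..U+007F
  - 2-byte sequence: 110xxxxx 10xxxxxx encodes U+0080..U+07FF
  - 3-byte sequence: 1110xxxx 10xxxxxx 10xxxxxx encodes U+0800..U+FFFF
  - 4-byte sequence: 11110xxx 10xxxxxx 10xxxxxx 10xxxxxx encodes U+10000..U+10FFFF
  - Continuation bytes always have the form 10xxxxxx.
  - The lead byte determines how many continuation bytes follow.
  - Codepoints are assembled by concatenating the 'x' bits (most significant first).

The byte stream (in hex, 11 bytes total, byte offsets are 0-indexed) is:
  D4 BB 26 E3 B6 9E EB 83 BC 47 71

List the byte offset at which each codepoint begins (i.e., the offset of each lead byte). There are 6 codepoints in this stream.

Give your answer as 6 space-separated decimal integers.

Answer: 0 2 3 6 9 10

Derivation:
Byte[0]=D4: 2-byte lead, need 1 cont bytes. acc=0x14
Byte[1]=BB: continuation. acc=(acc<<6)|0x3B=0x53B
Completed: cp=U+053B (starts at byte 0)
Byte[2]=26: 1-byte ASCII. cp=U+0026
Byte[3]=E3: 3-byte lead, need 2 cont bytes. acc=0x3
Byte[4]=B6: continuation. acc=(acc<<6)|0x36=0xF6
Byte[5]=9E: continuation. acc=(acc<<6)|0x1E=0x3D9E
Completed: cp=U+3D9E (starts at byte 3)
Byte[6]=EB: 3-byte lead, need 2 cont bytes. acc=0xB
Byte[7]=83: continuation. acc=(acc<<6)|0x03=0x2C3
Byte[8]=BC: continuation. acc=(acc<<6)|0x3C=0xB0FC
Completed: cp=U+B0FC (starts at byte 6)
Byte[9]=47: 1-byte ASCII. cp=U+0047
Byte[10]=71: 1-byte ASCII. cp=U+0071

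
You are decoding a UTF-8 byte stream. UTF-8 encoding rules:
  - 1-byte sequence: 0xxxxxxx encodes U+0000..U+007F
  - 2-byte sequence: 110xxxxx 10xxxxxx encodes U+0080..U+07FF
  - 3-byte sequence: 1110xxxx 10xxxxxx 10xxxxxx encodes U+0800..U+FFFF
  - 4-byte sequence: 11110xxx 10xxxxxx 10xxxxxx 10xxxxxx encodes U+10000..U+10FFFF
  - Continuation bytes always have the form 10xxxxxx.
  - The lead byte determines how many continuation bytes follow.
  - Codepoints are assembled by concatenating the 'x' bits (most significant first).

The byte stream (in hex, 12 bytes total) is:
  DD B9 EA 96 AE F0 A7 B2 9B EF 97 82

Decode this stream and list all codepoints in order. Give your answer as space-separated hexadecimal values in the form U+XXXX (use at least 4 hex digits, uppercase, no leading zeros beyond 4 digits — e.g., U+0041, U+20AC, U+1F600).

Answer: U+0779 U+A5AE U+27C9B U+F5C2

Derivation:
Byte[0]=DD: 2-byte lead, need 1 cont bytes. acc=0x1D
Byte[1]=B9: continuation. acc=(acc<<6)|0x39=0x779
Completed: cp=U+0779 (starts at byte 0)
Byte[2]=EA: 3-byte lead, need 2 cont bytes. acc=0xA
Byte[3]=96: continuation. acc=(acc<<6)|0x16=0x296
Byte[4]=AE: continuation. acc=(acc<<6)|0x2E=0xA5AE
Completed: cp=U+A5AE (starts at byte 2)
Byte[5]=F0: 4-byte lead, need 3 cont bytes. acc=0x0
Byte[6]=A7: continuation. acc=(acc<<6)|0x27=0x27
Byte[7]=B2: continuation. acc=(acc<<6)|0x32=0x9F2
Byte[8]=9B: continuation. acc=(acc<<6)|0x1B=0x27C9B
Completed: cp=U+27C9B (starts at byte 5)
Byte[9]=EF: 3-byte lead, need 2 cont bytes. acc=0xF
Byte[10]=97: continuation. acc=(acc<<6)|0x17=0x3D7
Byte[11]=82: continuation. acc=(acc<<6)|0x02=0xF5C2
Completed: cp=U+F5C2 (starts at byte 9)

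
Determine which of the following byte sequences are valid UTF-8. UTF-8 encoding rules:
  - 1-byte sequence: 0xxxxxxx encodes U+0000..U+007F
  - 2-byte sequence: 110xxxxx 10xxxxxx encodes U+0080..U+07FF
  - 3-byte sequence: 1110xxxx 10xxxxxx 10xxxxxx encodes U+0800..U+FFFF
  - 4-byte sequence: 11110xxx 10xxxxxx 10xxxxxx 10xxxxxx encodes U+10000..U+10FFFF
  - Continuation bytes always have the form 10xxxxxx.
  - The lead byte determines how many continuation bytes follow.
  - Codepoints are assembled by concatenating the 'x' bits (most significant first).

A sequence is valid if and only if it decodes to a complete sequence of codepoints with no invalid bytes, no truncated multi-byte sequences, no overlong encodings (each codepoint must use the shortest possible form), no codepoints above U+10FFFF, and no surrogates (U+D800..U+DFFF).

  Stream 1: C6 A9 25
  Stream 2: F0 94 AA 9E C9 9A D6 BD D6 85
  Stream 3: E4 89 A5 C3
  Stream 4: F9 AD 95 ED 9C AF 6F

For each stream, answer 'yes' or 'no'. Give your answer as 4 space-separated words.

Answer: yes yes no no

Derivation:
Stream 1: decodes cleanly. VALID
Stream 2: decodes cleanly. VALID
Stream 3: error at byte offset 4. INVALID
Stream 4: error at byte offset 0. INVALID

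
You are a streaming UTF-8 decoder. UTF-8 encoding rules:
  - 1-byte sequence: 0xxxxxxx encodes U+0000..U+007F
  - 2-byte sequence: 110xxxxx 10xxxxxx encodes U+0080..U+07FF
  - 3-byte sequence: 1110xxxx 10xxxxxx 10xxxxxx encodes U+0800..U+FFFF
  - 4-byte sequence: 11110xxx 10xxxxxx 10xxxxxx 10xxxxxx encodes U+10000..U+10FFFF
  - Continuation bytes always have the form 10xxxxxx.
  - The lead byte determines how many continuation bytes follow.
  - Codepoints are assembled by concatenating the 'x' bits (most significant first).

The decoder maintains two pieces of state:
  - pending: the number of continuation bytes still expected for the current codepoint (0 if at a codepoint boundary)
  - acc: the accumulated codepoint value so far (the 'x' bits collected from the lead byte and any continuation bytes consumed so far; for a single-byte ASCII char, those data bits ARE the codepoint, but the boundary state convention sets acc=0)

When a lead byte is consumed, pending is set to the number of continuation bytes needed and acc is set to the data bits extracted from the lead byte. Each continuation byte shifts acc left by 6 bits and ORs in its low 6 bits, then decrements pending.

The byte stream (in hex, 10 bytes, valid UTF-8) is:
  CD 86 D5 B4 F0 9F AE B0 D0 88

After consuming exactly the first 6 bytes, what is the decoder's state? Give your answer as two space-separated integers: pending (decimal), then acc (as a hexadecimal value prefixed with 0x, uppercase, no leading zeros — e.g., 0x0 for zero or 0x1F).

Answer: 2 0x1F

Derivation:
Byte[0]=CD: 2-byte lead. pending=1, acc=0xD
Byte[1]=86: continuation. acc=(acc<<6)|0x06=0x346, pending=0
Byte[2]=D5: 2-byte lead. pending=1, acc=0x15
Byte[3]=B4: continuation. acc=(acc<<6)|0x34=0x574, pending=0
Byte[4]=F0: 4-byte lead. pending=3, acc=0x0
Byte[5]=9F: continuation. acc=(acc<<6)|0x1F=0x1F, pending=2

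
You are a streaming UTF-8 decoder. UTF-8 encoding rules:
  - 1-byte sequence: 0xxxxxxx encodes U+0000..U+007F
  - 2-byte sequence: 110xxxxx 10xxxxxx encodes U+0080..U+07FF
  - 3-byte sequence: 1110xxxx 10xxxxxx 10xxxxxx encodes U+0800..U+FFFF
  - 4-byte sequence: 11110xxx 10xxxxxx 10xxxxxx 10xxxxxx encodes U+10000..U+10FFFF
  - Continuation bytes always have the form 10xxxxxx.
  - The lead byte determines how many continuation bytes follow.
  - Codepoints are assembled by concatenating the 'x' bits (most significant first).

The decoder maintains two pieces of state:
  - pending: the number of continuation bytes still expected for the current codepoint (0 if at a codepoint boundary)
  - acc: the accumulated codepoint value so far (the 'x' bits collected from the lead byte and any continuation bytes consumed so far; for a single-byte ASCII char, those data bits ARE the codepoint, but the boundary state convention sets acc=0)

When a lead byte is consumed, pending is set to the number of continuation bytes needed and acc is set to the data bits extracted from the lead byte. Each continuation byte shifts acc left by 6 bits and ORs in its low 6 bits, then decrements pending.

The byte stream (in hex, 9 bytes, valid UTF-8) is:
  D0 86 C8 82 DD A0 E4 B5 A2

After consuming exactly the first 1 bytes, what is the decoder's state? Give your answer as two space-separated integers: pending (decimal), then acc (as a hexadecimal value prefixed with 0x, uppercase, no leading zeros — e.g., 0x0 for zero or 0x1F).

Answer: 1 0x10

Derivation:
Byte[0]=D0: 2-byte lead. pending=1, acc=0x10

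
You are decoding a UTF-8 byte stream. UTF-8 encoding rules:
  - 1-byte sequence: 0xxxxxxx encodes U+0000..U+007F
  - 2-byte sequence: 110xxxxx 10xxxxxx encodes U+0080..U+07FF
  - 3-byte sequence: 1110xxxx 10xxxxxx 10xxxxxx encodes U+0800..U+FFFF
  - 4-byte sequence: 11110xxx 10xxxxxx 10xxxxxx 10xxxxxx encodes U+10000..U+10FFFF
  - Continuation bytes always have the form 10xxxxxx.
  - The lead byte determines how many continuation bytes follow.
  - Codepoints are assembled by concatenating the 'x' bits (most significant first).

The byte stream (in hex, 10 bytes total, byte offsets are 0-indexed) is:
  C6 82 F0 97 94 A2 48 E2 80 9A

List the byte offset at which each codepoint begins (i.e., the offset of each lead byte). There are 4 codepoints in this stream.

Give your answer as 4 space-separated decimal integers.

Byte[0]=C6: 2-byte lead, need 1 cont bytes. acc=0x6
Byte[1]=82: continuation. acc=(acc<<6)|0x02=0x182
Completed: cp=U+0182 (starts at byte 0)
Byte[2]=F0: 4-byte lead, need 3 cont bytes. acc=0x0
Byte[3]=97: continuation. acc=(acc<<6)|0x17=0x17
Byte[4]=94: continuation. acc=(acc<<6)|0x14=0x5D4
Byte[5]=A2: continuation. acc=(acc<<6)|0x22=0x17522
Completed: cp=U+17522 (starts at byte 2)
Byte[6]=48: 1-byte ASCII. cp=U+0048
Byte[7]=E2: 3-byte lead, need 2 cont bytes. acc=0x2
Byte[8]=80: continuation. acc=(acc<<6)|0x00=0x80
Byte[9]=9A: continuation. acc=(acc<<6)|0x1A=0x201A
Completed: cp=U+201A (starts at byte 7)

Answer: 0 2 6 7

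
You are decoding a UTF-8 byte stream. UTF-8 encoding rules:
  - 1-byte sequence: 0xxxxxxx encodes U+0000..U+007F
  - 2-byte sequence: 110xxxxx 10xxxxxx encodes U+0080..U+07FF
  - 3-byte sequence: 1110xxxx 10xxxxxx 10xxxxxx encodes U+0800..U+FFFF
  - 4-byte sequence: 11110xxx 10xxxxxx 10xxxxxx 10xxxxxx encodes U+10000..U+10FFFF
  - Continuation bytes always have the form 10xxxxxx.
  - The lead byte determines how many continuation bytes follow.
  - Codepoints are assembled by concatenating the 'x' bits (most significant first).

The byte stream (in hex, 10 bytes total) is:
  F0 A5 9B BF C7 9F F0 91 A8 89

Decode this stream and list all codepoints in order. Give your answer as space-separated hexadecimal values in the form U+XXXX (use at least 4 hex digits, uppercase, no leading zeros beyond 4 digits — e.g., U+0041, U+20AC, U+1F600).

Byte[0]=F0: 4-byte lead, need 3 cont bytes. acc=0x0
Byte[1]=A5: continuation. acc=(acc<<6)|0x25=0x25
Byte[2]=9B: continuation. acc=(acc<<6)|0x1B=0x95B
Byte[3]=BF: continuation. acc=(acc<<6)|0x3F=0x256FF
Completed: cp=U+256FF (starts at byte 0)
Byte[4]=C7: 2-byte lead, need 1 cont bytes. acc=0x7
Byte[5]=9F: continuation. acc=(acc<<6)|0x1F=0x1DF
Completed: cp=U+01DF (starts at byte 4)
Byte[6]=F0: 4-byte lead, need 3 cont bytes. acc=0x0
Byte[7]=91: continuation. acc=(acc<<6)|0x11=0x11
Byte[8]=A8: continuation. acc=(acc<<6)|0x28=0x468
Byte[9]=89: continuation. acc=(acc<<6)|0x09=0x11A09
Completed: cp=U+11A09 (starts at byte 6)

Answer: U+256FF U+01DF U+11A09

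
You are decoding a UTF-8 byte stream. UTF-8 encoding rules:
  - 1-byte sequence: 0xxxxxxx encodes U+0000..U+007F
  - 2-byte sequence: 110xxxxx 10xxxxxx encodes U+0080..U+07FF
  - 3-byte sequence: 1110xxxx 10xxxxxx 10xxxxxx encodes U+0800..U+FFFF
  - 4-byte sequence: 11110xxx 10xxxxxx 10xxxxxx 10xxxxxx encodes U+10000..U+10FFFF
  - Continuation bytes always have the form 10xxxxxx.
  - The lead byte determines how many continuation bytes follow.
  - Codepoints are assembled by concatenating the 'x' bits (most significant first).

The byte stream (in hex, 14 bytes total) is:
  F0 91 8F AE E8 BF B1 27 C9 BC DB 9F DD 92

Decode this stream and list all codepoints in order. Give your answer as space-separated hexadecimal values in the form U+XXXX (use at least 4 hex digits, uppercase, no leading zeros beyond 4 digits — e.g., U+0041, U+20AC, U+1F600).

Answer: U+113EE U+8FF1 U+0027 U+027C U+06DF U+0752

Derivation:
Byte[0]=F0: 4-byte lead, need 3 cont bytes. acc=0x0
Byte[1]=91: continuation. acc=(acc<<6)|0x11=0x11
Byte[2]=8F: continuation. acc=(acc<<6)|0x0F=0x44F
Byte[3]=AE: continuation. acc=(acc<<6)|0x2E=0x113EE
Completed: cp=U+113EE (starts at byte 0)
Byte[4]=E8: 3-byte lead, need 2 cont bytes. acc=0x8
Byte[5]=BF: continuation. acc=(acc<<6)|0x3F=0x23F
Byte[6]=B1: continuation. acc=(acc<<6)|0x31=0x8FF1
Completed: cp=U+8FF1 (starts at byte 4)
Byte[7]=27: 1-byte ASCII. cp=U+0027
Byte[8]=C9: 2-byte lead, need 1 cont bytes. acc=0x9
Byte[9]=BC: continuation. acc=(acc<<6)|0x3C=0x27C
Completed: cp=U+027C (starts at byte 8)
Byte[10]=DB: 2-byte lead, need 1 cont bytes. acc=0x1B
Byte[11]=9F: continuation. acc=(acc<<6)|0x1F=0x6DF
Completed: cp=U+06DF (starts at byte 10)
Byte[12]=DD: 2-byte lead, need 1 cont bytes. acc=0x1D
Byte[13]=92: continuation. acc=(acc<<6)|0x12=0x752
Completed: cp=U+0752 (starts at byte 12)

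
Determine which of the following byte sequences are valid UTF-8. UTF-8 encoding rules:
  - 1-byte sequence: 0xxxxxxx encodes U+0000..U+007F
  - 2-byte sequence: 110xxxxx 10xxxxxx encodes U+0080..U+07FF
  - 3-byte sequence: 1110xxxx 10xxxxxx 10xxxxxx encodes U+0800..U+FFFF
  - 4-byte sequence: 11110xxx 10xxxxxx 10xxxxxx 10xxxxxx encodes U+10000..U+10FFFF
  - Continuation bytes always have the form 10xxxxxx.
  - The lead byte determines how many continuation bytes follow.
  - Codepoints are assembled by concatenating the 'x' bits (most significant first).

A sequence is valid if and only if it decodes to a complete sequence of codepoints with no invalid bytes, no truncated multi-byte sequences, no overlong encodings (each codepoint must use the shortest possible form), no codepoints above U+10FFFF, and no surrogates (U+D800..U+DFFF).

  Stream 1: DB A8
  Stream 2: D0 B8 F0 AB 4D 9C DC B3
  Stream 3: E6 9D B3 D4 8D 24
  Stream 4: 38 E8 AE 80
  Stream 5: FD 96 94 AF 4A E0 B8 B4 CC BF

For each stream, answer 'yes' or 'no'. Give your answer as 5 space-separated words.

Stream 1: decodes cleanly. VALID
Stream 2: error at byte offset 4. INVALID
Stream 3: decodes cleanly. VALID
Stream 4: decodes cleanly. VALID
Stream 5: error at byte offset 0. INVALID

Answer: yes no yes yes no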